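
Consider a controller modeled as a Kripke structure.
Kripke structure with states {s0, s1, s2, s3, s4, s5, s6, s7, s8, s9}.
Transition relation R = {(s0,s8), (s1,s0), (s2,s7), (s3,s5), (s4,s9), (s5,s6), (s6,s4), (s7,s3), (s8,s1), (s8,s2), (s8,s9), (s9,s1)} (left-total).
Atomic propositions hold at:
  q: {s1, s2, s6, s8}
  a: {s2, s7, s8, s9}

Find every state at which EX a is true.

{s0, s2, s4, s8}

Sat(EX a) = {s : some successor in {s2, s7, s8, s9}} = {s0, s2, s4, s8}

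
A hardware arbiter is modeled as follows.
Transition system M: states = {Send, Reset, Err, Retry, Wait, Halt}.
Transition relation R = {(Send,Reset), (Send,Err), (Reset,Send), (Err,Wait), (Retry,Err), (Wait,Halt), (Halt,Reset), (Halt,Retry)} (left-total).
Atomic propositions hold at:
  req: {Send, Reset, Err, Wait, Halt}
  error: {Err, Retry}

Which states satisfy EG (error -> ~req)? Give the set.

Sat(~req) = {Retry}
Sat(error -> ~req) = {Send, Reset, Retry, Wait, Halt}
EG (error -> ~req): greatest fixpoint, start Z0 = {Send, Reset, Retry, Wait, Halt}, keep only states in Sat with some successor in Z. Z1 = {Send, Reset, Wait, Halt}; fixed.
Sat(EG (error -> ~req)) = {Send, Reset, Wait, Halt}

{Send, Reset, Wait, Halt}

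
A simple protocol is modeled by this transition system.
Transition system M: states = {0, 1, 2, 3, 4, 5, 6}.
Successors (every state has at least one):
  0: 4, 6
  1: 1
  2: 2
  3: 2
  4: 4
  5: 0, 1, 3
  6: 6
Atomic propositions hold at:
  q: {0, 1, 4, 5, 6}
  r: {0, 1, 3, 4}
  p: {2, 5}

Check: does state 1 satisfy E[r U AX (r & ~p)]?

Sat(~p) = {0, 1, 3, 4, 6}
Sat(r & ~p) = {0, 1, 3, 4}
Sat(AX (r & ~p)) = {s : every successor in {0, 1, 3, 4}} = {1, 4, 5}
E[r U AX (r & ~p)]: least fixpoint, start Z0 = Sat(AX (r & ~p)) = {1, 4, 5}, add states in Sat(r) with some successor in Z. Z1 = {0, 1, 4, 5}; fixed.
Sat(E[r U AX (r & ~p)]) = {0, 1, 4, 5}
1 ∈ Sat(E[r U AX (r & ~p)]) = {0, 1, 4, 5}, so the formula holds at 1.

Yes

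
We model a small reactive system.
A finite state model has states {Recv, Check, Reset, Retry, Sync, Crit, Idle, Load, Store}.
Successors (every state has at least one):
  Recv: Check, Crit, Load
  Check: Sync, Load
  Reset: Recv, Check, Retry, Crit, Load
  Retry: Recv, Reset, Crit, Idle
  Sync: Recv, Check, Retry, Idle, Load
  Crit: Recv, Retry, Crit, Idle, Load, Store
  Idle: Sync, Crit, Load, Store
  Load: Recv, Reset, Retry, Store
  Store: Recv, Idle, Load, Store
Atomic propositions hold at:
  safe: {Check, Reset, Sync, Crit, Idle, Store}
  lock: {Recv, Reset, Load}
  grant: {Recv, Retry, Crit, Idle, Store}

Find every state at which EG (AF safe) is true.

{Check, Reset, Sync, Crit, Idle, Store}

AF safe: least fixpoint, start Z0 = {Check, Reset, Sync, Crit, Idle, Store}, add states with every successor in Z. Already a fixed point.
Sat(AF safe) = {Check, Reset, Sync, Crit, Idle, Store}
EG (AF safe): greatest fixpoint, start Z0 = {Check, Reset, Sync, Crit, Idle, Store}, keep only states in Sat with some successor in Z. Already a fixed point.
Sat(EG (AF safe)) = {Check, Reset, Sync, Crit, Idle, Store}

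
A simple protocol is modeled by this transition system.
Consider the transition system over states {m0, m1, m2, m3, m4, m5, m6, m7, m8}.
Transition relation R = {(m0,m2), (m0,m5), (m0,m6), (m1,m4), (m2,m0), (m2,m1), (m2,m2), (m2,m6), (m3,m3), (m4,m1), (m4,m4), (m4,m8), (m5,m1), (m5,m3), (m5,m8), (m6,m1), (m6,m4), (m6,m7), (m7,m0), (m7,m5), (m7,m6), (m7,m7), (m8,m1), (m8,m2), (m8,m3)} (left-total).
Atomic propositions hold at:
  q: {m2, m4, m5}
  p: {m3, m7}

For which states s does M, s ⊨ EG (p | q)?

Sat(p | q) = {m2, m3, m4, m5, m7}
EG (p | q): greatest fixpoint, start Z0 = {m2, m3, m4, m5, m7}, keep only states in Sat with some successor in Z. Already a fixed point.
Sat(EG (p | q)) = {m2, m3, m4, m5, m7}

{m2, m3, m4, m5, m7}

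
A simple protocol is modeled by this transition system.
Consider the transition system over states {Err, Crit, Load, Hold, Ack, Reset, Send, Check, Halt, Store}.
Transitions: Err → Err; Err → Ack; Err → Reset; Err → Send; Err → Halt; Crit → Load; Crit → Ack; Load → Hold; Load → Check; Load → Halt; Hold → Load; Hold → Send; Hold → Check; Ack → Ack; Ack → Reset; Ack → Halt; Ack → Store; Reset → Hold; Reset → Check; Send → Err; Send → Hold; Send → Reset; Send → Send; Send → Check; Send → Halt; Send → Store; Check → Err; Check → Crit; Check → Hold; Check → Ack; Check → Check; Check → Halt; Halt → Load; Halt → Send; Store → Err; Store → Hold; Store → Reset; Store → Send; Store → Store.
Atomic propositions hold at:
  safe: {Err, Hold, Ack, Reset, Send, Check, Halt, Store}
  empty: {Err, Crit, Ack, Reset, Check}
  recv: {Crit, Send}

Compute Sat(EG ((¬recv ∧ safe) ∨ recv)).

{Err, Crit, Hold, Ack, Reset, Send, Check, Halt, Store}

Sat(¬recv) = {Err, Load, Hold, Ack, Reset, Check, Halt, Store}
Sat(¬recv ∧ safe) = {Err, Hold, Ack, Reset, Check, Halt, Store}
Sat((¬recv ∧ safe) ∨ recv) = {Err, Crit, Hold, Ack, Reset, Send, Check, Halt, Store}
EG ((¬recv ∧ safe) ∨ recv): greatest fixpoint, start Z0 = {Err, Crit, Hold, Ack, Reset, Send, Check, Halt, Store}, keep only states in Sat with some successor in Z. Already a fixed point.
Sat(EG ((¬recv ∧ safe) ∨ recv)) = {Err, Crit, Hold, Ack, Reset, Send, Check, Halt, Store}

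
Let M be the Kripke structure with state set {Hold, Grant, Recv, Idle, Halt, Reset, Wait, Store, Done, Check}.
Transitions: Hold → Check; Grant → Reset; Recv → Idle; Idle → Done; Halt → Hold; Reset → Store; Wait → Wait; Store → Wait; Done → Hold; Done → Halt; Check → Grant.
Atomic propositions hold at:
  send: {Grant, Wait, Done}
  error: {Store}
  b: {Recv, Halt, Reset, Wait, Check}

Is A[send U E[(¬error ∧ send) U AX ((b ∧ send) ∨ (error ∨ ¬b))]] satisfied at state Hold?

No

Sat(¬error) = {Hold, Grant, Recv, Idle, Halt, Reset, Wait, Done, Check}
Sat(¬error ∧ send) = {Grant, Wait, Done}
Sat(b ∧ send) = {Wait}
Sat(¬b) = {Hold, Grant, Idle, Store, Done}
Sat(error ∨ ¬b) = {Hold, Grant, Idle, Store, Done}
Sat((b ∧ send) ∨ (error ∨ ¬b)) = {Hold, Grant, Idle, Wait, Store, Done}
Sat(AX ((b ∧ send) ∨ (error ∨ ¬b))) = {s : every successor in {Hold, Grant, Idle, Wait, Store, Done}} = {Recv, Idle, Halt, Reset, Wait, Store, Check}
E[(¬error ∧ send) U AX ((b ∧ send) ∨ (error ∨ ¬b))]: least fixpoint, start Z0 = Sat(AX ((b ∧ send) ∨ (error ∨ ¬b))) = {Recv, Idle, Halt, Reset, Wait, Store, Check}, add states in Sat(¬error ∧ send) with some successor in Z. Z1 = {Grant, Recv, Idle, Halt, Reset, Wait, Store, Done, Check}; fixed.
Sat(E[(¬error ∧ send) U AX ((b ∧ send) ∨ (error ∨ ¬b))]) = {Grant, Recv, Idle, Halt, Reset, Wait, Store, Done, Check}
A[send U E[(¬error ∧ send) U AX ((b ∧ send) ∨ (error ∨ ¬b))]]: least fixpoint, start Z0 = Sat(E[(¬error ∧ send) U AX ((b ∧ send) ∨ (error ∨ ¬b))]) = {Grant, Recv, Idle, Halt, Reset, Wait, Store, Done, Check}, add states in Sat(send) with every successor in Z. Already a fixed point.
Sat(A[send U E[(¬error ∧ send) U AX ((b ∧ send) ∨ (error ∨ ¬b))]]) = {Grant, Recv, Idle, Halt, Reset, Wait, Store, Done, Check}
Hold ∉ Sat(A[send U E[(¬error ∧ send) U AX ((b ∧ send) ∨ (error ∨ ¬b))]]) = {Grant, Recv, Idle, Halt, Reset, Wait, Store, Done, Check}, so the formula does not hold at Hold.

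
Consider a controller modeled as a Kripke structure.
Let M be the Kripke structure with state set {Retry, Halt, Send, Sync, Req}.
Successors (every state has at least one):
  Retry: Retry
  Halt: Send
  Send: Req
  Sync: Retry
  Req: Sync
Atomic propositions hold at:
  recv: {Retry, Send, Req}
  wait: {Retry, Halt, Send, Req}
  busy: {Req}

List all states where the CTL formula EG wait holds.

EG wait: greatest fixpoint, start Z0 = {Retry, Halt, Send, Req}, keep only states in Sat with some successor in Z. Z1 = {Retry, Halt, Send}; Z2 = {Retry, Halt}; Z3 = {Retry}; fixed.
Sat(EG wait) = {Retry}

{Retry}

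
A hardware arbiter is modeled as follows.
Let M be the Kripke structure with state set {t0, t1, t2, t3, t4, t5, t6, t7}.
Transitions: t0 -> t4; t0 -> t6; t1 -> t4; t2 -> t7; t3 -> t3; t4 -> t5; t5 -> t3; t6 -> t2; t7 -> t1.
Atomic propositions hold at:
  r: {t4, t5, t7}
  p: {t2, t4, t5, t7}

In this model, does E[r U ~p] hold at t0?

Sat(~p) = {t0, t1, t3, t6}
E[r U ~p]: least fixpoint, start Z0 = Sat(~p) = {t0, t1, t3, t6}, add states in Sat(r) with some successor in Z. Z1 = {t0, t1, t3, t5, t6, t7}; Z2 = {t0, t1, t3, t4, t5, t6, t7}; fixed.
Sat(E[r U ~p]) = {t0, t1, t3, t4, t5, t6, t7}
t0 ∈ Sat(E[r U ~p]) = {t0, t1, t3, t4, t5, t6, t7}, so the formula holds at t0.

Yes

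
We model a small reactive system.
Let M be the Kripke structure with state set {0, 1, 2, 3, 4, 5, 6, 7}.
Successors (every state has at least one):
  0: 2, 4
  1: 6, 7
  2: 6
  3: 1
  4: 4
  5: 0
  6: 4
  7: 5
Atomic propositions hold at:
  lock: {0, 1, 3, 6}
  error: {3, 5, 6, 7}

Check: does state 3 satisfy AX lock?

Yes

Sat(AX lock) = {s : every successor in {0, 1, 3, 6}} = {2, 3, 5}
3 ∈ Sat(AX lock) = {2, 3, 5}, so the formula holds at 3.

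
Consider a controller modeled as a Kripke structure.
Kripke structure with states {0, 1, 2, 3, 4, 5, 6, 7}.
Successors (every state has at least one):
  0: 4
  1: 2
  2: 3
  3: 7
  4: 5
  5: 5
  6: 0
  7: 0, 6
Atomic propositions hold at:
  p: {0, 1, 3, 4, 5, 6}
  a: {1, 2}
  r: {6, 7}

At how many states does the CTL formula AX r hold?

1

Sat(AX r) = {s : every successor in {6, 7}} = {3}
|Sat(AX r)| = |{3}| = 1.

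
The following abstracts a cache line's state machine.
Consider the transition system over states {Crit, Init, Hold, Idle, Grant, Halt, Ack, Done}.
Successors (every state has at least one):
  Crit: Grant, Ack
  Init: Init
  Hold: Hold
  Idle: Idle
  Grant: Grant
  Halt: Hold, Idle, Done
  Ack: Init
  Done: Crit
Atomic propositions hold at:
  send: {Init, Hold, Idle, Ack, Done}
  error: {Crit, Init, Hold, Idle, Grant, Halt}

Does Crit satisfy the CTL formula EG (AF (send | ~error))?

Sat(~error) = {Ack, Done}
Sat(send | ~error) = {Init, Hold, Idle, Ack, Done}
AF (send | ~error): least fixpoint, start Z0 = {Init, Hold, Idle, Ack, Done}, add states with every successor in Z. Z1 = {Init, Hold, Idle, Halt, Ack, Done}; fixed.
Sat(AF (send | ~error)) = {Init, Hold, Idle, Halt, Ack, Done}
EG (AF (send | ~error)): greatest fixpoint, start Z0 = {Init, Hold, Idle, Halt, Ack, Done}, keep only states in Sat with some successor in Z. Z1 = {Init, Hold, Idle, Halt, Ack}; fixed.
Sat(EG (AF (send | ~error))) = {Init, Hold, Idle, Halt, Ack}
Crit ∉ Sat(EG (AF (send | ~error))) = {Init, Hold, Idle, Halt, Ack}, so the formula does not hold at Crit.

No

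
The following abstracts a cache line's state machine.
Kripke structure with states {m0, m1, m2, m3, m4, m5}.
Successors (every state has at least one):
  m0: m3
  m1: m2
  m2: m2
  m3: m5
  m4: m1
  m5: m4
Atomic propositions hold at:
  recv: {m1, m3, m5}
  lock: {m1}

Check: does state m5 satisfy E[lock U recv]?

E[lock U recv]: least fixpoint, start Z0 = Sat(recv) = {m1, m3, m5}, add states in Sat(lock) with some successor in Z. Already a fixed point.
Sat(E[lock U recv]) = {m1, m3, m5}
m5 ∈ Sat(E[lock U recv]) = {m1, m3, m5}, so the formula holds at m5.

Yes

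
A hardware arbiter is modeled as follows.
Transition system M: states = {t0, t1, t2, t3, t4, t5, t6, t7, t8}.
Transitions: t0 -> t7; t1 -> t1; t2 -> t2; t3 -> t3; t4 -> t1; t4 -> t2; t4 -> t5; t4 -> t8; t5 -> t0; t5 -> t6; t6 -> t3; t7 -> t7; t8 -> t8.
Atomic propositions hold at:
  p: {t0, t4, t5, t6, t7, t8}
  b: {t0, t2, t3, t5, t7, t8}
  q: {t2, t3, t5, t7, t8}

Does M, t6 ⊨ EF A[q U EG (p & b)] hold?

No

Sat(p & b) = {t0, t5, t7, t8}
EG (p & b): greatest fixpoint, start Z0 = {t0, t5, t7, t8}, keep only states in Sat with some successor in Z. Already a fixed point.
Sat(EG (p & b)) = {t0, t5, t7, t8}
A[q U EG (p & b)]: least fixpoint, start Z0 = Sat(EG (p & b)) = {t0, t5, t7, t8}, add states in Sat(q) with every successor in Z. Already a fixed point.
Sat(A[q U EG (p & b)]) = {t0, t5, t7, t8}
EF A[q U EG (p & b)]: least fixpoint, start Z0 = {t0, t5, t7, t8}, add states with some successor in Z. Z1 = {t0, t4, t5, t7, t8}; fixed.
Sat(EF A[q U EG (p & b)]) = {t0, t4, t5, t7, t8}
t6 ∉ Sat(EF A[q U EG (p & b)]) = {t0, t4, t5, t7, t8}, so the formula does not hold at t6.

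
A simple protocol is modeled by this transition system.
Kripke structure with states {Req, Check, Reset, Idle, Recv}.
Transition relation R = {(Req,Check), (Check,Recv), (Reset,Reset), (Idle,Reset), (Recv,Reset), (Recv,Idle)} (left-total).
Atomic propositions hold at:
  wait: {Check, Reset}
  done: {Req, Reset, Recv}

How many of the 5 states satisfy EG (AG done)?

AG done: greatest fixpoint, start Z0 = {Req, Reset, Recv}, keep only states in Sat with every successor in Z. Z1 = {Reset}; fixed.
Sat(AG done) = {Reset}
EG (AG done): greatest fixpoint, start Z0 = {Reset}, keep only states in Sat with some successor in Z. Already a fixed point.
Sat(EG (AG done)) = {Reset}
|Sat(EG (AG done))| = |{Reset}| = 1.

1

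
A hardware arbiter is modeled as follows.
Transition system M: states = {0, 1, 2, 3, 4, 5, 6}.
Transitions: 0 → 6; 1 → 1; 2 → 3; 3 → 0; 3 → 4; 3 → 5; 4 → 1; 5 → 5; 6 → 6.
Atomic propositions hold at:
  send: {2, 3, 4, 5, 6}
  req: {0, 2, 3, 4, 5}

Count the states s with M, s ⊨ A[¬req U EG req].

Sat(¬req) = {1, 6}
EG req: greatest fixpoint, start Z0 = {0, 2, 3, 4, 5}, keep only states in Sat with some successor in Z. Z1 = {2, 3, 5}; fixed.
Sat(EG req) = {2, 3, 5}
A[¬req U EG req]: least fixpoint, start Z0 = Sat(EG req) = {2, 3, 5}, add states in Sat(¬req) with every successor in Z. Already a fixed point.
Sat(A[¬req U EG req]) = {2, 3, 5}
|Sat(A[¬req U EG req])| = |{2, 3, 5}| = 3.

3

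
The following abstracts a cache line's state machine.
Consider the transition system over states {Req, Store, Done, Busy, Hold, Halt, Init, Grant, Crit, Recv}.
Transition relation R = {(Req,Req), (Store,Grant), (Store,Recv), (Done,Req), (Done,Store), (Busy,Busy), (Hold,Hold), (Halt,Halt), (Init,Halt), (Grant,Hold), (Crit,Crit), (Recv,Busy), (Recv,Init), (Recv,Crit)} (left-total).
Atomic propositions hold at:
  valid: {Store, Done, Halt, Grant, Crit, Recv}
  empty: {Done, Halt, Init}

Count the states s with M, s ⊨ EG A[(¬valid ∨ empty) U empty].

Sat(¬valid) = {Req, Busy, Hold, Init}
Sat(¬valid ∨ empty) = {Req, Done, Busy, Hold, Halt, Init}
A[(¬valid ∨ empty) U empty]: least fixpoint, start Z0 = Sat(empty) = {Done, Halt, Init}, add states in Sat(¬valid ∨ empty) with every successor in Z. Already a fixed point.
Sat(A[(¬valid ∨ empty) U empty]) = {Done, Halt, Init}
EG A[(¬valid ∨ empty) U empty]: greatest fixpoint, start Z0 = {Done, Halt, Init}, keep only states in Sat with some successor in Z. Z1 = {Halt, Init}; fixed.
Sat(EG A[(¬valid ∨ empty) U empty]) = {Halt, Init}
|Sat(EG A[(¬valid ∨ empty) U empty])| = |{Halt, Init}| = 2.

2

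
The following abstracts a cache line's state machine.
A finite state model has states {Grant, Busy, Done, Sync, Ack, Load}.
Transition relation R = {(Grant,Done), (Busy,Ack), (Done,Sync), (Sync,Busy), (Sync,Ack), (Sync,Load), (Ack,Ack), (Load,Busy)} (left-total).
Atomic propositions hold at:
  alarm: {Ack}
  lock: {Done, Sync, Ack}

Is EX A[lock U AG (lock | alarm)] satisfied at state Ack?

Yes

Sat(lock | alarm) = {Done, Sync, Ack}
AG (lock | alarm): greatest fixpoint, start Z0 = {Done, Sync, Ack}, keep only states in Sat with every successor in Z. Z1 = {Done, Ack}; Z2 = {Ack}; fixed.
Sat(AG (lock | alarm)) = {Ack}
A[lock U AG (lock | alarm)]: least fixpoint, start Z0 = Sat(AG (lock | alarm)) = {Ack}, add states in Sat(lock) with every successor in Z. Already a fixed point.
Sat(A[lock U AG (lock | alarm)]) = {Ack}
Sat(EX A[lock U AG (lock | alarm)]) = {s : some successor in {Ack}} = {Busy, Sync, Ack}
Ack ∈ Sat(EX A[lock U AG (lock | alarm)]) = {Busy, Sync, Ack}, so the formula holds at Ack.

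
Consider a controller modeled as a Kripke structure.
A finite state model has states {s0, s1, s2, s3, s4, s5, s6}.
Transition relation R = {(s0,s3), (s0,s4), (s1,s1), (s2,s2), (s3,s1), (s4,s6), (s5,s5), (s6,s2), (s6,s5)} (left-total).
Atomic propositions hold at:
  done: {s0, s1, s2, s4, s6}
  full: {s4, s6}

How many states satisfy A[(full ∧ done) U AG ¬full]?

6

Sat(full ∧ done) = {s4, s6}
Sat(¬full) = {s0, s1, s2, s3, s5}
AG ¬full: greatest fixpoint, start Z0 = {s0, s1, s2, s3, s5}, keep only states in Sat with every successor in Z. Z1 = {s1, s2, s3, s5}; fixed.
Sat(AG ¬full) = {s1, s2, s3, s5}
A[(full ∧ done) U AG ¬full]: least fixpoint, start Z0 = Sat(AG ¬full) = {s1, s2, s3, s5}, add states in Sat(full ∧ done) with every successor in Z. Z1 = {s1, s2, s3, s5, s6}; Z2 = {s1, s2, s3, s4, s5, s6}; fixed.
Sat(A[(full ∧ done) U AG ¬full]) = {s1, s2, s3, s4, s5, s6}
|Sat(A[(full ∧ done) U AG ¬full])| = |{s1, s2, s3, s4, s5, s6}| = 6.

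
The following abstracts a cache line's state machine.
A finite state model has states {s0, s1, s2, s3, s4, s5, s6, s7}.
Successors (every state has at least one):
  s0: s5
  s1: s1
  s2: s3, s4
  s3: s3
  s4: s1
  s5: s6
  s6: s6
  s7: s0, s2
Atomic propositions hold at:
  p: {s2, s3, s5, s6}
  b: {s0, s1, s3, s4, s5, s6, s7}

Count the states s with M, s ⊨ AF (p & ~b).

1

Sat(~b) = {s2}
Sat(p & ~b) = {s2}
AF (p & ~b): least fixpoint, start Z0 = {s2}, add states with every successor in Z. Already a fixed point.
Sat(AF (p & ~b)) = {s2}
|Sat(AF (p & ~b))| = |{s2}| = 1.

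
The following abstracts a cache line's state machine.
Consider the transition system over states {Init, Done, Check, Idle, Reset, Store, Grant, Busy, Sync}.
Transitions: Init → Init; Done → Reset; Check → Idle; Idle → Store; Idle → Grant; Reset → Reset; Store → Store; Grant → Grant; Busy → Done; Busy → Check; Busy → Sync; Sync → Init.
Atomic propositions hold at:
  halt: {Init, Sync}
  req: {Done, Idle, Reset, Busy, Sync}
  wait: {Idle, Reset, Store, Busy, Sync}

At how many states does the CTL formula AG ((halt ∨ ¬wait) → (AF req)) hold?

Sat(¬wait) = {Init, Done, Check, Grant}
Sat(halt ∨ ¬wait) = {Init, Done, Check, Grant, Sync}
AF req: least fixpoint, start Z0 = {Done, Idle, Reset, Busy, Sync}, add states with every successor in Z. Z1 = {Done, Check, Idle, Reset, Busy, Sync}; fixed.
Sat(AF req) = {Done, Check, Idle, Reset, Busy, Sync}
Sat((halt ∨ ¬wait) → (AF req)) = {Done, Check, Idle, Reset, Store, Busy, Sync}
AG ((halt ∨ ¬wait) → (AF req)): greatest fixpoint, start Z0 = {Done, Check, Idle, Reset, Store, Busy, Sync}, keep only states in Sat with every successor in Z. Z1 = {Done, Check, Reset, Store, Busy}; Z2 = {Done, Reset, Store}; fixed.
Sat(AG ((halt ∨ ¬wait) → (AF req))) = {Done, Reset, Store}
|Sat(AG ((halt ∨ ¬wait) → (AF req)))| = |{Done, Reset, Store}| = 3.

3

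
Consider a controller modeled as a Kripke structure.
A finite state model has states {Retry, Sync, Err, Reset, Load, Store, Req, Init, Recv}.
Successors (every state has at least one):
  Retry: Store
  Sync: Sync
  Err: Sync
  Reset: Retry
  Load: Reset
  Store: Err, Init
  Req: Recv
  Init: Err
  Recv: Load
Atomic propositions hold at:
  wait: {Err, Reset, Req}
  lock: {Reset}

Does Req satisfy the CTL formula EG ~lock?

Sat(~lock) = {Retry, Sync, Err, Load, Store, Req, Init, Recv}
EG ~lock: greatest fixpoint, start Z0 = {Retry, Sync, Err, Load, Store, Req, Init, Recv}, keep only states in Sat with some successor in Z. Z1 = {Retry, Sync, Err, Store, Req, Init, Recv}; Z2 = {Retry, Sync, Err, Store, Req, Init}; Z3 = {Retry, Sync, Err, Store, Init}; fixed.
Sat(EG ~lock) = {Retry, Sync, Err, Store, Init}
Req ∉ Sat(EG ~lock) = {Retry, Sync, Err, Store, Init}, so the formula does not hold at Req.

No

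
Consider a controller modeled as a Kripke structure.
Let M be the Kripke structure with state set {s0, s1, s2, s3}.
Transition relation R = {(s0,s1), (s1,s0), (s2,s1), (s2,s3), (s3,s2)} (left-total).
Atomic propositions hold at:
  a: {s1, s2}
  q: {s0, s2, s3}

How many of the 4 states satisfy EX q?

Sat(EX q) = {s : some successor in {s0, s2, s3}} = {s1, s2, s3}
|Sat(EX q)| = |{s1, s2, s3}| = 3.

3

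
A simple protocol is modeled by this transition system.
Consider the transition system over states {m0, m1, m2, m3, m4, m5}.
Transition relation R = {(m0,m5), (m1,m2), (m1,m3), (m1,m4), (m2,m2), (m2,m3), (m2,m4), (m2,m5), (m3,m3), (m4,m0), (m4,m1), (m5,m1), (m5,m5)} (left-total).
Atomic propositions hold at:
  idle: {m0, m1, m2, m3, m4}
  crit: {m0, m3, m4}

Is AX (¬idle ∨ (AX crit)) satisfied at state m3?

Sat(¬idle) = {m5}
Sat(AX crit) = {s : every successor in {m0, m3, m4}} = {m3}
Sat(¬idle ∨ (AX crit)) = {m3, m5}
Sat(AX (¬idle ∨ (AX crit))) = {s : every successor in {m3, m5}} = {m0, m3}
m3 ∈ Sat(AX (¬idle ∨ (AX crit))) = {m0, m3}, so the formula holds at m3.

Yes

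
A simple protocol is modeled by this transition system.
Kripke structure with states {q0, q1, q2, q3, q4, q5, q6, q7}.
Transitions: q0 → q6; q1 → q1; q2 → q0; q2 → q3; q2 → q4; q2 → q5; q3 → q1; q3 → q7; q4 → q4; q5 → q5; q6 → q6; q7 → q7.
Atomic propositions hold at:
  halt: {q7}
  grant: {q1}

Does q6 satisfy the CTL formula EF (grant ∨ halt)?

Sat(grant ∨ halt) = {q1, q7}
EF (grant ∨ halt): least fixpoint, start Z0 = {q1, q7}, add states with some successor in Z. Z1 = {q1, q3, q7}; Z2 = {q1, q2, q3, q7}; fixed.
Sat(EF (grant ∨ halt)) = {q1, q2, q3, q7}
q6 ∉ Sat(EF (grant ∨ halt)) = {q1, q2, q3, q7}, so the formula does not hold at q6.

No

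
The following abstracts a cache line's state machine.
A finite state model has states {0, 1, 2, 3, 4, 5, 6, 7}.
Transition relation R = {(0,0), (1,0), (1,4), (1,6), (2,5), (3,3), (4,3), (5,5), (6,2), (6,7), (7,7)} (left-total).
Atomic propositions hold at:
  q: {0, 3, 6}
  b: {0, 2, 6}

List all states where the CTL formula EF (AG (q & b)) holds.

Sat(q & b) = {0, 6}
AG (q & b): greatest fixpoint, start Z0 = {0, 6}, keep only states in Sat with every successor in Z. Z1 = {0}; fixed.
Sat(AG (q & b)) = {0}
EF (AG (q & b)): least fixpoint, start Z0 = {0}, add states with some successor in Z. Z1 = {0, 1}; fixed.
Sat(EF (AG (q & b))) = {0, 1}

{0, 1}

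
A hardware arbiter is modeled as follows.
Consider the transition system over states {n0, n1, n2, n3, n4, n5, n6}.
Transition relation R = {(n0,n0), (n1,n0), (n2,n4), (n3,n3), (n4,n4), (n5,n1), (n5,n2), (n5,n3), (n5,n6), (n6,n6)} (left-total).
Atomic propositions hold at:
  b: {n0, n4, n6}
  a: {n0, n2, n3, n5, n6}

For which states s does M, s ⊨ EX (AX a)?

Sat(AX a) = {s : every successor in {n0, n2, n3, n5, n6}} = {n0, n1, n3, n6}
Sat(EX (AX a)) = {s : some successor in {n0, n1, n3, n6}} = {n0, n1, n3, n5, n6}

{n0, n1, n3, n5, n6}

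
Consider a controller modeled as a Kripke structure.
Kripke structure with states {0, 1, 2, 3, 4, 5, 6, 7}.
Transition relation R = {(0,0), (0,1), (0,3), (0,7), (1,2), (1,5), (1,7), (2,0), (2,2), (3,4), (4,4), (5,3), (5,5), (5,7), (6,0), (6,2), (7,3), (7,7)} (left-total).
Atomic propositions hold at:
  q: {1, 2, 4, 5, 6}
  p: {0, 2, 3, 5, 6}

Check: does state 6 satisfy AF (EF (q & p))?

Yes

Sat(q & p) = {2, 5, 6}
EF (q & p): least fixpoint, start Z0 = {2, 5, 6}, add states with some successor in Z. Z1 = {1, 2, 5, 6}; Z2 = {0, 1, 2, 5, 6}; fixed.
Sat(EF (q & p)) = {0, 1, 2, 5, 6}
AF (EF (q & p)): least fixpoint, start Z0 = {0, 1, 2, 5, 6}, add states with every successor in Z. Already a fixed point.
Sat(AF (EF (q & p))) = {0, 1, 2, 5, 6}
6 ∈ Sat(AF (EF (q & p))) = {0, 1, 2, 5, 6}, so the formula holds at 6.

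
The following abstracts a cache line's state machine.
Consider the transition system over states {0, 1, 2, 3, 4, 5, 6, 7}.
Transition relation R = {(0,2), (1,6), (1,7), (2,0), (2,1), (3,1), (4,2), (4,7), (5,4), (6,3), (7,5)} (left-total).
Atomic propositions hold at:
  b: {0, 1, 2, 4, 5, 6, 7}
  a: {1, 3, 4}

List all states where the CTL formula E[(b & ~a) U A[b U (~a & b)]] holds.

Sat(~a) = {0, 2, 5, 6, 7}
Sat(b & ~a) = {0, 2, 5, 6, 7}
Sat(~a & b) = {0, 2, 5, 6, 7}
A[b U (~a & b)]: least fixpoint, start Z0 = Sat((~a & b)) = {0, 2, 5, 6, 7}, add states in Sat(b) with every successor in Z. Z1 = {0, 1, 2, 4, 5, 6, 7}; fixed.
Sat(A[b U (~a & b)]) = {0, 1, 2, 4, 5, 6, 7}
E[(b & ~a) U A[b U (~a & b)]]: least fixpoint, start Z0 = Sat(A[b U (~a & b)]) = {0, 1, 2, 4, 5, 6, 7}, add states in Sat(b & ~a) with some successor in Z. Already a fixed point.
Sat(E[(b & ~a) U A[b U (~a & b)]]) = {0, 1, 2, 4, 5, 6, 7}

{0, 1, 2, 4, 5, 6, 7}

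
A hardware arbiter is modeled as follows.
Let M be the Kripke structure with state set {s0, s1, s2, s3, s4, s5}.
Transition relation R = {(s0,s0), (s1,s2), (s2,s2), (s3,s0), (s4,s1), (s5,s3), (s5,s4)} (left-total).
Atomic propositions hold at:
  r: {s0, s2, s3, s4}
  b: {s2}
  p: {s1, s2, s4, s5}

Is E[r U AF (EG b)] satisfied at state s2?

EG b: greatest fixpoint, start Z0 = {s2}, keep only states in Sat with some successor in Z. Already a fixed point.
Sat(EG b) = {s2}
AF (EG b): least fixpoint, start Z0 = {s2}, add states with every successor in Z. Z1 = {s1, s2}; Z2 = {s1, s2, s4}; fixed.
Sat(AF (EG b)) = {s1, s2, s4}
E[r U AF (EG b)]: least fixpoint, start Z0 = Sat(AF (EG b)) = {s1, s2, s4}, add states in Sat(r) with some successor in Z. Already a fixed point.
Sat(E[r U AF (EG b)]) = {s1, s2, s4}
s2 ∈ Sat(E[r U AF (EG b)]) = {s1, s2, s4}, so the formula holds at s2.

Yes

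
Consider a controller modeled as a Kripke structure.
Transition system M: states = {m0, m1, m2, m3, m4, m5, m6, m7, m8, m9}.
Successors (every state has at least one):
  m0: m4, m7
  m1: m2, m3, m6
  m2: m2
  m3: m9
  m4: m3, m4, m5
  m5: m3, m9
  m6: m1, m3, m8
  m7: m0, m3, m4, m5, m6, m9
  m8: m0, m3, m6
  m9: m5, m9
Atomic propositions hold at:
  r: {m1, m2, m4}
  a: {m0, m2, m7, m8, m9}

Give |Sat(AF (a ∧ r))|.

1

Sat(a ∧ r) = {m2}
AF (a ∧ r): least fixpoint, start Z0 = {m2}, add states with every successor in Z. Already a fixed point.
Sat(AF (a ∧ r)) = {m2}
|Sat(AF (a ∧ r))| = |{m2}| = 1.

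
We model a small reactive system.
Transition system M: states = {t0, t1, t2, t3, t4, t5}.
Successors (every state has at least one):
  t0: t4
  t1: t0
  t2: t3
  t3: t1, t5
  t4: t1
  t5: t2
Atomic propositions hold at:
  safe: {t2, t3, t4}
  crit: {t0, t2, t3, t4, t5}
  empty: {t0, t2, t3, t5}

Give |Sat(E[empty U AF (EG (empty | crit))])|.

3

Sat(empty | crit) = {t0, t2, t3, t4, t5}
EG (empty | crit): greatest fixpoint, start Z0 = {t0, t2, t3, t4, t5}, keep only states in Sat with some successor in Z. Z1 = {t0, t2, t3, t5}; Z2 = {t2, t3, t5}; fixed.
Sat(EG (empty | crit)) = {t2, t3, t5}
AF (EG (empty | crit)): least fixpoint, start Z0 = {t2, t3, t5}, add states with every successor in Z. Already a fixed point.
Sat(AF (EG (empty | crit))) = {t2, t3, t5}
E[empty U AF (EG (empty | crit))]: least fixpoint, start Z0 = Sat(AF (EG (empty | crit))) = {t2, t3, t5}, add states in Sat(empty) with some successor in Z. Already a fixed point.
Sat(E[empty U AF (EG (empty | crit))]) = {t2, t3, t5}
|Sat(E[empty U AF (EG (empty | crit))])| = |{t2, t3, t5}| = 3.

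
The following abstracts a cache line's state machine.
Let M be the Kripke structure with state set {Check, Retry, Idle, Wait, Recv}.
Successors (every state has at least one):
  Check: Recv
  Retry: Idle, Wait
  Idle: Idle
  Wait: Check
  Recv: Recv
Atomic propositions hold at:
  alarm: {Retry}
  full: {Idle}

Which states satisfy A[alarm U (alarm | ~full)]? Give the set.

{Check, Retry, Wait, Recv}

Sat(~full) = {Check, Retry, Wait, Recv}
Sat(alarm | ~full) = {Check, Retry, Wait, Recv}
A[alarm U (alarm | ~full)]: least fixpoint, start Z0 = Sat((alarm | ~full)) = {Check, Retry, Wait, Recv}, add states in Sat(alarm) with every successor in Z. Already a fixed point.
Sat(A[alarm U (alarm | ~full)]) = {Check, Retry, Wait, Recv}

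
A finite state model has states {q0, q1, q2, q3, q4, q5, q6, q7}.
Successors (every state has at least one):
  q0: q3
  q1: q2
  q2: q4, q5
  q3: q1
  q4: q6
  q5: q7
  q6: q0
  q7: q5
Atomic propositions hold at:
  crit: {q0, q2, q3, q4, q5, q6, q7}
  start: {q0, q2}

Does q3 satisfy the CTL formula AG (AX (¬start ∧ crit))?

No

Sat(¬start) = {q1, q3, q4, q5, q6, q7}
Sat(¬start ∧ crit) = {q3, q4, q5, q6, q7}
Sat(AX (¬start ∧ crit)) = {s : every successor in {q3, q4, q5, q6, q7}} = {q0, q2, q4, q5, q7}
AG (AX (¬start ∧ crit)): greatest fixpoint, start Z0 = {q0, q2, q4, q5, q7}, keep only states in Sat with every successor in Z. Z1 = {q2, q5, q7}; Z2 = {q5, q7}; fixed.
Sat(AG (AX (¬start ∧ crit))) = {q5, q7}
q3 ∉ Sat(AG (AX (¬start ∧ crit))) = {q5, q7}, so the formula does not hold at q3.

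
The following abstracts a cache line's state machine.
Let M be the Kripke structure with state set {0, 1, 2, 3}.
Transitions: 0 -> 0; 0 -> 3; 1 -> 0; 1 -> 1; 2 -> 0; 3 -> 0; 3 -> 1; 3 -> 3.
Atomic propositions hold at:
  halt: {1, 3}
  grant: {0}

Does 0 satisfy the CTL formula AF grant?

Yes

AF grant: least fixpoint, start Z0 = {0}, add states with every successor in Z. Z1 = {0, 2}; fixed.
Sat(AF grant) = {0, 2}
0 ∈ Sat(AF grant) = {0, 2}, so the formula holds at 0.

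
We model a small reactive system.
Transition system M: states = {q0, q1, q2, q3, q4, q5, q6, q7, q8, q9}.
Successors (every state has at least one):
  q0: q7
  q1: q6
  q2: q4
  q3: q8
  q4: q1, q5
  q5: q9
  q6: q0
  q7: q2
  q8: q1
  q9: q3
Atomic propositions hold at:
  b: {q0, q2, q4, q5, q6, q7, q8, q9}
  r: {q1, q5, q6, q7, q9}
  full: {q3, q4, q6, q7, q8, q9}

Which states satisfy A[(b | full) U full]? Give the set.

{q0, q2, q3, q4, q5, q6, q7, q8, q9}

Sat(b | full) = {q0, q2, q3, q4, q5, q6, q7, q8, q9}
A[(b | full) U full]: least fixpoint, start Z0 = Sat(full) = {q3, q4, q6, q7, q8, q9}, add states in Sat(b | full) with every successor in Z. Z1 = {q0, q2, q3, q4, q5, q6, q7, q8, q9}; fixed.
Sat(A[(b | full) U full]) = {q0, q2, q3, q4, q5, q6, q7, q8, q9}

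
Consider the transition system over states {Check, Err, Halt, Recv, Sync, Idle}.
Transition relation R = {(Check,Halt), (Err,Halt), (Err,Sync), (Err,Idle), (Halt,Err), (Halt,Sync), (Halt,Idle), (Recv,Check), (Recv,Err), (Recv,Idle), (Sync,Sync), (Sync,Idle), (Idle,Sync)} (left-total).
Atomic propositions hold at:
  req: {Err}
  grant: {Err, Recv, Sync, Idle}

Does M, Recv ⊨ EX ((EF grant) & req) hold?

Yes

EF grant: least fixpoint, start Z0 = {Err, Recv, Sync, Idle}, add states with some successor in Z. Z1 = {Err, Halt, Recv, Sync, Idle}; Z2 = {Check, Err, Halt, Recv, Sync, Idle}; fixed.
Sat(EF grant) = {Check, Err, Halt, Recv, Sync, Idle}
Sat((EF grant) & req) = {Err}
Sat(EX ((EF grant) & req)) = {s : some successor in {Err}} = {Halt, Recv}
Recv ∈ Sat(EX ((EF grant) & req)) = {Halt, Recv}, so the formula holds at Recv.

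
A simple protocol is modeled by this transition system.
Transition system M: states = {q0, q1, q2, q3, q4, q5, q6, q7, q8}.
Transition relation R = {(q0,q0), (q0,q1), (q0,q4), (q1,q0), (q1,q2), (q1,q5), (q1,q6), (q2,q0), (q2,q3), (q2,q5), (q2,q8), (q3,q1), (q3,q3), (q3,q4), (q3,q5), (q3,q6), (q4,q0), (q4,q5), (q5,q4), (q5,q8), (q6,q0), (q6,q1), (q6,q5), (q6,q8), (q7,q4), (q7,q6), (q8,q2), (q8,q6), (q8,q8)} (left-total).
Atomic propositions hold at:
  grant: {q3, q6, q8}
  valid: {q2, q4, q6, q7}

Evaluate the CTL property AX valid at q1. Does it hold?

No

Sat(AX valid) = {s : every successor in {q2, q4, q6, q7}} = {q7}
q1 ∉ Sat(AX valid) = {q7}, so the formula does not hold at q1.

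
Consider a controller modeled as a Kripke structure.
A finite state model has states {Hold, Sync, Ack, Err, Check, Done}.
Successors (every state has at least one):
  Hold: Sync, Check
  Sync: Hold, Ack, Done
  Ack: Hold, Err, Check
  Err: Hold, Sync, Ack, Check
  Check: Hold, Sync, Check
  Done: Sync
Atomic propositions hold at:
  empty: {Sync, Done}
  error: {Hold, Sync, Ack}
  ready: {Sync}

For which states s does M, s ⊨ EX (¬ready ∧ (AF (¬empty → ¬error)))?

{Hold, Sync, Ack, Err, Check}

Sat(¬ready) = {Hold, Ack, Err, Check, Done}
Sat(¬empty) = {Hold, Ack, Err, Check}
Sat(¬error) = {Err, Check, Done}
Sat(¬empty → ¬error) = {Sync, Err, Check, Done}
AF (¬empty → ¬error): least fixpoint, start Z0 = {Sync, Err, Check, Done}, add states with every successor in Z. Z1 = {Hold, Sync, Err, Check, Done}; Z2 = {Hold, Sync, Ack, Err, Check, Done}; fixed.
Sat(AF (¬empty → ¬error)) = {Hold, Sync, Ack, Err, Check, Done}
Sat(¬ready ∧ (AF (¬empty → ¬error))) = {Hold, Ack, Err, Check, Done}
Sat(EX (¬ready ∧ (AF (¬empty → ¬error)))) = {s : some successor in {Hold, Ack, Err, Check, Done}} = {Hold, Sync, Ack, Err, Check}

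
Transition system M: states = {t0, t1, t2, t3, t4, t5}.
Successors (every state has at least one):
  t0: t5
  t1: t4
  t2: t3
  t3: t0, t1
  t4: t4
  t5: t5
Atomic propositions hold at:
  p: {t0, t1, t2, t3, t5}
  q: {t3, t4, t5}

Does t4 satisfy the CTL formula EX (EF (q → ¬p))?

Yes

Sat(¬p) = {t4}
Sat(q → ¬p) = {t0, t1, t2, t4}
EF (q → ¬p): least fixpoint, start Z0 = {t0, t1, t2, t4}, add states with some successor in Z. Z1 = {t0, t1, t2, t3, t4}; fixed.
Sat(EF (q → ¬p)) = {t0, t1, t2, t3, t4}
Sat(EX (EF (q → ¬p))) = {s : some successor in {t0, t1, t2, t3, t4}} = {t1, t2, t3, t4}
t4 ∈ Sat(EX (EF (q → ¬p))) = {t1, t2, t3, t4}, so the formula holds at t4.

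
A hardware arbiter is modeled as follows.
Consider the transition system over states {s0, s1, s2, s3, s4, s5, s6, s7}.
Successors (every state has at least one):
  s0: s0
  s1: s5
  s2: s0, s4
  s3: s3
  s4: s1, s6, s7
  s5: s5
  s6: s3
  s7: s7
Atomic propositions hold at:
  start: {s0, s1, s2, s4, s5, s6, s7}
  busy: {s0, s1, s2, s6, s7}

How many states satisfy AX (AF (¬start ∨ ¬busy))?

Sat(¬start) = {s3}
Sat(¬busy) = {s3, s4, s5}
Sat(¬start ∨ ¬busy) = {s3, s4, s5}
AF (¬start ∨ ¬busy): least fixpoint, start Z0 = {s3, s4, s5}, add states with every successor in Z. Z1 = {s1, s3, s4, s5, s6}; fixed.
Sat(AF (¬start ∨ ¬busy)) = {s1, s3, s4, s5, s6}
Sat(AX (AF (¬start ∨ ¬busy))) = {s : every successor in {s1, s3, s4, s5, s6}} = {s1, s3, s5, s6}
|Sat(AX (AF (¬start ∨ ¬busy)))| = |{s1, s3, s5, s6}| = 4.

4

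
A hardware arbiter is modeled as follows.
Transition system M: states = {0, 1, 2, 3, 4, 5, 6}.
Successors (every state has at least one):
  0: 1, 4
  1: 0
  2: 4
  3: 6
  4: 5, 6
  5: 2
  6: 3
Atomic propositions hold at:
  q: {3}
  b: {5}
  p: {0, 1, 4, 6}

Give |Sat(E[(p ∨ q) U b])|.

Sat(p ∨ q) = {0, 1, 3, 4, 6}
E[(p ∨ q) U b]: least fixpoint, start Z0 = Sat(b) = {5}, add states in Sat(p ∨ q) with some successor in Z. Z1 = {4, 5}; Z2 = {0, 4, 5}; Z3 = {0, 1, 4, 5}; fixed.
Sat(E[(p ∨ q) U b]) = {0, 1, 4, 5}
|Sat(E[(p ∨ q) U b])| = |{0, 1, 4, 5}| = 4.

4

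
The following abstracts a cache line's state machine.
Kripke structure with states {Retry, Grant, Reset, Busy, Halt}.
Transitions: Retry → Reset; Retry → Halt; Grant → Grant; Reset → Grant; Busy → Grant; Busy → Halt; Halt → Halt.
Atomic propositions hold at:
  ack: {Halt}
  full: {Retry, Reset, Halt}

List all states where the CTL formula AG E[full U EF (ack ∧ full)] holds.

{Halt}

Sat(ack ∧ full) = {Halt}
EF (ack ∧ full): least fixpoint, start Z0 = {Halt}, add states with some successor in Z. Z1 = {Retry, Busy, Halt}; fixed.
Sat(EF (ack ∧ full)) = {Retry, Busy, Halt}
E[full U EF (ack ∧ full)]: least fixpoint, start Z0 = Sat(EF (ack ∧ full)) = {Retry, Busy, Halt}, add states in Sat(full) with some successor in Z. Already a fixed point.
Sat(E[full U EF (ack ∧ full)]) = {Retry, Busy, Halt}
AG E[full U EF (ack ∧ full)]: greatest fixpoint, start Z0 = {Retry, Busy, Halt}, keep only states in Sat with every successor in Z. Z1 = {Halt}; fixed.
Sat(AG E[full U EF (ack ∧ full)]) = {Halt}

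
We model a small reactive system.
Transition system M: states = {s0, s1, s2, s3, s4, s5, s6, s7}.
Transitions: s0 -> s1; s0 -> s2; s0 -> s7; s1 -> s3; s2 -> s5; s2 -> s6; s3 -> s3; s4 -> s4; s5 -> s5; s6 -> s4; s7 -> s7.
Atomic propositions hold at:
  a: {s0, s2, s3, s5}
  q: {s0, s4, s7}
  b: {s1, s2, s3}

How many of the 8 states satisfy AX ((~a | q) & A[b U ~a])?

Sat(~a) = {s1, s4, s6, s7}
Sat(~a | q) = {s0, s1, s4, s6, s7}
A[b U ~a]: least fixpoint, start Z0 = Sat(~a) = {s1, s4, s6, s7}, add states in Sat(b) with every successor in Z. Already a fixed point.
Sat(A[b U ~a]) = {s1, s4, s6, s7}
Sat((~a | q) & A[b U ~a]) = {s1, s4, s6, s7}
Sat(AX ((~a | q) & A[b U ~a])) = {s : every successor in {s1, s4, s6, s7}} = {s4, s6, s7}
|Sat(AX ((~a | q) & A[b U ~a]))| = |{s4, s6, s7}| = 3.

3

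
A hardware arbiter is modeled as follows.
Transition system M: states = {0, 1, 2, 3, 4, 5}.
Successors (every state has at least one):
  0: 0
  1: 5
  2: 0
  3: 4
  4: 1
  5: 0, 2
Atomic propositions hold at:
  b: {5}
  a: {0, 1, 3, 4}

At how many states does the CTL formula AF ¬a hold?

Sat(¬a) = {2, 5}
AF ¬a: least fixpoint, start Z0 = {2, 5}, add states with every successor in Z. Z1 = {1, 2, 5}; Z2 = {1, 2, 4, 5}; Z3 = {1, 2, 3, 4, 5}; fixed.
Sat(AF ¬a) = {1, 2, 3, 4, 5}
|Sat(AF ¬a)| = |{1, 2, 3, 4, 5}| = 5.

5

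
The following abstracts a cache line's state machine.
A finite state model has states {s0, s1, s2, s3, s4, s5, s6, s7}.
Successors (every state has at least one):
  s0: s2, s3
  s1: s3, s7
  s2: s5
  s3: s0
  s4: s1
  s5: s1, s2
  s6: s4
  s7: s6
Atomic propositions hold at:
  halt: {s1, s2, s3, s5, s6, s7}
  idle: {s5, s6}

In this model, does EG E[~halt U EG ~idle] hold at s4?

Sat(~halt) = {s0, s4}
Sat(~idle) = {s0, s1, s2, s3, s4, s7}
EG ~idle: greatest fixpoint, start Z0 = {s0, s1, s2, s3, s4, s7}, keep only states in Sat with some successor in Z. Z1 = {s0, s1, s3, s4}; fixed.
Sat(EG ~idle) = {s0, s1, s3, s4}
E[~halt U EG ~idle]: least fixpoint, start Z0 = Sat(EG ~idle) = {s0, s1, s3, s4}, add states in Sat(~halt) with some successor in Z. Already a fixed point.
Sat(E[~halt U EG ~idle]) = {s0, s1, s3, s4}
EG E[~halt U EG ~idle]: greatest fixpoint, start Z0 = {s0, s1, s3, s4}, keep only states in Sat with some successor in Z. Already a fixed point.
Sat(EG E[~halt U EG ~idle]) = {s0, s1, s3, s4}
s4 ∈ Sat(EG E[~halt U EG ~idle]) = {s0, s1, s3, s4}, so the formula holds at s4.

Yes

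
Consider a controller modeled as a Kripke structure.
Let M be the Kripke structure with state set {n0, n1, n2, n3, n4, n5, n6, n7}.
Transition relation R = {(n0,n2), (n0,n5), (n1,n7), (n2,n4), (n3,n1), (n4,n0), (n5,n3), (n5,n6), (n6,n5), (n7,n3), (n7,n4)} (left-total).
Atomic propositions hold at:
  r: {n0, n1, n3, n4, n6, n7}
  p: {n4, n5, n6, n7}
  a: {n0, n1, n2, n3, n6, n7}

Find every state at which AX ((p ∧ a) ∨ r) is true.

Sat(p ∧ a) = {n6, n7}
Sat((p ∧ a) ∨ r) = {n0, n1, n3, n4, n6, n7}
Sat(AX ((p ∧ a) ∨ r)) = {s : every successor in {n0, n1, n3, n4, n6, n7}} = {n1, n2, n3, n4, n5, n7}

{n1, n2, n3, n4, n5, n7}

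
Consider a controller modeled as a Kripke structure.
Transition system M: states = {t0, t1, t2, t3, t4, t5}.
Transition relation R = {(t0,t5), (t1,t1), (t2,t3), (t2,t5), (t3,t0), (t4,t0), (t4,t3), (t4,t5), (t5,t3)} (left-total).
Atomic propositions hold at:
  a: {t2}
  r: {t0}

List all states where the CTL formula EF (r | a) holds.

{t0, t2, t3, t4, t5}

Sat(r | a) = {t0, t2}
EF (r | a): least fixpoint, start Z0 = {t0, t2}, add states with some successor in Z. Z1 = {t0, t2, t3, t4}; Z2 = {t0, t2, t3, t4, t5}; fixed.
Sat(EF (r | a)) = {t0, t2, t3, t4, t5}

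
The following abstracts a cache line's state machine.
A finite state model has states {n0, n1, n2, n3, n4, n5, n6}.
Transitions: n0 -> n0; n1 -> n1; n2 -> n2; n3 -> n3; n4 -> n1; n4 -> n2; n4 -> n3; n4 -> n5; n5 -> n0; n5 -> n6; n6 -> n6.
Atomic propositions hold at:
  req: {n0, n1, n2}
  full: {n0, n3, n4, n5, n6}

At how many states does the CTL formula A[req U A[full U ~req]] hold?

Sat(~req) = {n3, n4, n5, n6}
A[full U ~req]: least fixpoint, start Z0 = Sat(~req) = {n3, n4, n5, n6}, add states in Sat(full) with every successor in Z. Already a fixed point.
Sat(A[full U ~req]) = {n3, n4, n5, n6}
A[req U A[full U ~req]]: least fixpoint, start Z0 = Sat(A[full U ~req]) = {n3, n4, n5, n6}, add states in Sat(req) with every successor in Z. Already a fixed point.
Sat(A[req U A[full U ~req]]) = {n3, n4, n5, n6}
|Sat(A[req U A[full U ~req]])| = |{n3, n4, n5, n6}| = 4.

4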